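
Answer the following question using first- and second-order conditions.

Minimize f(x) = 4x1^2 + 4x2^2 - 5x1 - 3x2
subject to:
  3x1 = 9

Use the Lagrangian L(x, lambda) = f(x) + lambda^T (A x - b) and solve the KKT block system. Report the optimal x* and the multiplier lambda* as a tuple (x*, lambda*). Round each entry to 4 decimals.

Form the Lagrangian:
  L(x, lambda) = (1/2) x^T Q x + c^T x + lambda^T (A x - b)
Stationarity (grad_x L = 0): Q x + c + A^T lambda = 0.
Primal feasibility: A x = b.

This gives the KKT block system:
  [ Q   A^T ] [ x     ]   [-c ]
  [ A    0  ] [ lambda ] = [ b ]

Solving the linear system:
  x*      = (3, 0.375)
  lambda* = (-6.3333)
  f(x*)   = 20.4375

x* = (3, 0.375), lambda* = (-6.3333)


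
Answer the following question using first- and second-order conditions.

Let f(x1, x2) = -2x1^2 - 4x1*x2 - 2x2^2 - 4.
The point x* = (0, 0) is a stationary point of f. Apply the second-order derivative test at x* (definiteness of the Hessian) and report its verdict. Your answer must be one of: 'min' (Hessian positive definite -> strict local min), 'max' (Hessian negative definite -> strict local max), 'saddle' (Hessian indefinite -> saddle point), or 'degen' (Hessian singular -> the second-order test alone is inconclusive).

Compute the Hessian H = grad^2 f:
  H = [[-4, -4], [-4, -4]]
Verify stationarity: grad f(x*) = H x* + g = (0, 0).
Eigenvalues of H: -8, 0.
H has a zero eigenvalue (singular; negative semidefinite but not definite), so H is neither positive definite, negative definite, nor indefinite. The second-order test alone is inconclusive -> degen.
(Indeed, f is constant along the null direction of H through x*, so x* is not a strict local extremum.)

degen


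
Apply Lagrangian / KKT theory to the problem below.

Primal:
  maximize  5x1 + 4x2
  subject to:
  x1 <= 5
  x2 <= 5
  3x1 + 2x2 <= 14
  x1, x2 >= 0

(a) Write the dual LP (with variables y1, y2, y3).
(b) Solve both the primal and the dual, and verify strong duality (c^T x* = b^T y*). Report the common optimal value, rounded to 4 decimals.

The standard primal-dual pair for 'max c^T x s.t. A x <= b, x >= 0' is:
  Dual:  min b^T y  s.t.  A^T y >= c,  y >= 0.

So the dual LP is:
  minimize  5y1 + 5y2 + 14y3
  subject to:
    y1 + 3y3 >= 5
    y2 + 2y3 >= 4
    y1, y2, y3 >= 0

Solving the primal: x* = (1.3333, 5).
  primal value c^T x* = 26.6667.
Solving the dual: y* = (0, 0.6667, 1.6667).
  dual value b^T y* = 26.6667.
Strong duality: c^T x* = b^T y*. Confirmed.

26.6667


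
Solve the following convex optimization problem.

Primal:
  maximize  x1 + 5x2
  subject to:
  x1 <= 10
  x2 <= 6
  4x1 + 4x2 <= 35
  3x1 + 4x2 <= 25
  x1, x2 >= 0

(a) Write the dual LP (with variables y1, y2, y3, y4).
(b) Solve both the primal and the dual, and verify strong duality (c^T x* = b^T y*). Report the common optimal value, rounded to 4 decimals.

The standard primal-dual pair for 'max c^T x s.t. A x <= b, x >= 0' is:
  Dual:  min b^T y  s.t.  A^T y >= c,  y >= 0.

So the dual LP is:
  minimize  10y1 + 6y2 + 35y3 + 25y4
  subject to:
    y1 + 4y3 + 3y4 >= 1
    y2 + 4y3 + 4y4 >= 5
    y1, y2, y3, y4 >= 0

Solving the primal: x* = (0.3333, 6).
  primal value c^T x* = 30.3333.
Solving the dual: y* = (0, 3.6667, 0, 0.3333).
  dual value b^T y* = 30.3333.
Strong duality: c^T x* = b^T y*. Confirmed.

30.3333


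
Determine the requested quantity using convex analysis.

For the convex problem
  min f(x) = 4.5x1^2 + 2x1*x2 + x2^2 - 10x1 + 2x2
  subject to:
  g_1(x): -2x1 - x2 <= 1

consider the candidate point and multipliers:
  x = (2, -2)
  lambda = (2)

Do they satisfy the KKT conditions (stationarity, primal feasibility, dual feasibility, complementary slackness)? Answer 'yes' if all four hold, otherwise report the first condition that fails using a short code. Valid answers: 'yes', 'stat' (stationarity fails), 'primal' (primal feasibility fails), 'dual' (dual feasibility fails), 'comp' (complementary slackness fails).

Gradient of f: grad f(x) = Q x + c = (4, 2)
Constraint values g_i(x) = a_i^T x - b_i:
  g_1((2, -2)) = -3
Stationarity residual: grad f(x) + sum_i lambda_i a_i = (0, 0)
  -> stationarity OK
Primal feasibility (all g_i <= 0): OK
Dual feasibility (all lambda_i >= 0): OK
Complementary slackness (lambda_i * g_i(x) = 0 for all i): FAILS

Verdict: the first failing condition is complementary_slackness -> comp.

comp


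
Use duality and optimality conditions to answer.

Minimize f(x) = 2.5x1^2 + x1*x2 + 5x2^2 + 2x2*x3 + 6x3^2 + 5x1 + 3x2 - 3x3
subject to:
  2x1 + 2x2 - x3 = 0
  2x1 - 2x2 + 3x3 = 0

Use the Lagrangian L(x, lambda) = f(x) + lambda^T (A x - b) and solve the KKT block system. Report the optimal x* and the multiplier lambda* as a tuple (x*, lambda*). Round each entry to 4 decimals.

Form the Lagrangian:
  L(x, lambda) = (1/2) x^T Q x + c^T x + lambda^T (A x - b)
Stationarity (grad_x L = 0): Q x + c + A^T lambda = 0.
Primal feasibility: A x = b.

This gives the KKT block system:
  [ Q   A^T ] [ x     ]   [-c ]
  [ A    0  ] [ lambda ] = [ b ]

Solving the linear system:
  x*      = (-0.0476, 0.0952, 0.0952)
  lambda* = (-2.2381, -0.1905)
  f(x*)   = -0.119

x* = (-0.0476, 0.0952, 0.0952), lambda* = (-2.2381, -0.1905)


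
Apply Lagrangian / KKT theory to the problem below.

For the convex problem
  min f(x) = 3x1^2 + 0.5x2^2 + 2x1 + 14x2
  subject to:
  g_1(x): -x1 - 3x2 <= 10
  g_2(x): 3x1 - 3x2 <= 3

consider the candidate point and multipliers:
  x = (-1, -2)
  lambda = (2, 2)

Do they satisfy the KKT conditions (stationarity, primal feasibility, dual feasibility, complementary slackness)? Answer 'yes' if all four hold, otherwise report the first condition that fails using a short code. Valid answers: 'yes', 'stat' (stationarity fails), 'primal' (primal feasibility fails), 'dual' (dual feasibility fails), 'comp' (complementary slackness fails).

Gradient of f: grad f(x) = Q x + c = (-4, 12)
Constraint values g_i(x) = a_i^T x - b_i:
  g_1((-1, -2)) = -3
  g_2((-1, -2)) = 0
Stationarity residual: grad f(x) + sum_i lambda_i a_i = (0, 0)
  -> stationarity OK
Primal feasibility (all g_i <= 0): OK
Dual feasibility (all lambda_i >= 0): OK
Complementary slackness (lambda_i * g_i(x) = 0 for all i): FAILS

Verdict: the first failing condition is complementary_slackness -> comp.

comp


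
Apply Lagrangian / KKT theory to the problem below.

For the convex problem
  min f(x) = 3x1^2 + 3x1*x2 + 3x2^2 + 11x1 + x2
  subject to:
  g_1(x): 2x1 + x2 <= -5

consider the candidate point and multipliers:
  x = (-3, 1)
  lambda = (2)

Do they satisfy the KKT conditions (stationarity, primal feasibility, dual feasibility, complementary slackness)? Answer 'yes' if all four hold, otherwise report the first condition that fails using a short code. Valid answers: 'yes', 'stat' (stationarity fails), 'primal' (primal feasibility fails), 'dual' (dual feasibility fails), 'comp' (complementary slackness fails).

Gradient of f: grad f(x) = Q x + c = (-4, -2)
Constraint values g_i(x) = a_i^T x - b_i:
  g_1((-3, 1)) = 0
Stationarity residual: grad f(x) + sum_i lambda_i a_i = (0, 0)
  -> stationarity OK
Primal feasibility (all g_i <= 0): OK
Dual feasibility (all lambda_i >= 0): OK
Complementary slackness (lambda_i * g_i(x) = 0 for all i): OK

Verdict: yes, KKT holds.

yes


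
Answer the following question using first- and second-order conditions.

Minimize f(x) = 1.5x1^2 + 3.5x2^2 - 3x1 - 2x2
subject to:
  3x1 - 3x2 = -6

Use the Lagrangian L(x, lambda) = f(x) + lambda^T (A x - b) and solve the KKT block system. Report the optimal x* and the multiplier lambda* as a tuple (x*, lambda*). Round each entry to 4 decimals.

Form the Lagrangian:
  L(x, lambda) = (1/2) x^T Q x + c^T x + lambda^T (A x - b)
Stationarity (grad_x L = 0): Q x + c + A^T lambda = 0.
Primal feasibility: A x = b.

This gives the KKT block system:
  [ Q   A^T ] [ x     ]   [-c ]
  [ A    0  ] [ lambda ] = [ b ]

Solving the linear system:
  x*      = (-0.9, 1.1)
  lambda* = (1.9)
  f(x*)   = 5.95

x* = (-0.9, 1.1), lambda* = (1.9)


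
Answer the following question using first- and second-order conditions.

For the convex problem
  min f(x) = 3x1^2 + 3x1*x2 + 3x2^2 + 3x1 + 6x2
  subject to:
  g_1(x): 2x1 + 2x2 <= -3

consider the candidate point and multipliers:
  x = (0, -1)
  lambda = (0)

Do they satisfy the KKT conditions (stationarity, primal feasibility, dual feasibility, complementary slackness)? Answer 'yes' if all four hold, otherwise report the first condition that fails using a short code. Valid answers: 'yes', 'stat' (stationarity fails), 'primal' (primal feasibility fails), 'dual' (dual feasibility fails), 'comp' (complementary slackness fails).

Gradient of f: grad f(x) = Q x + c = (0, 0)
Constraint values g_i(x) = a_i^T x - b_i:
  g_1((0, -1)) = 1
Stationarity residual: grad f(x) + sum_i lambda_i a_i = (0, 0)
  -> stationarity OK
Primal feasibility (all g_i <= 0): FAILS
Dual feasibility (all lambda_i >= 0): OK
Complementary slackness (lambda_i * g_i(x) = 0 for all i): OK

Verdict: the first failing condition is primal_feasibility -> primal.

primal


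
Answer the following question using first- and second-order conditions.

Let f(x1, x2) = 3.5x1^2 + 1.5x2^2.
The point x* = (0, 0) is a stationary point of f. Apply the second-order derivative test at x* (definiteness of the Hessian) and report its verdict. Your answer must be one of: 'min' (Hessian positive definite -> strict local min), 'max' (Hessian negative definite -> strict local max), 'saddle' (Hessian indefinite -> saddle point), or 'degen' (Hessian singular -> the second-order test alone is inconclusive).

Compute the Hessian H = grad^2 f:
  H = [[7, 0], [0, 3]]
Verify stationarity: grad f(x*) = H x* + g = (0, 0).
Eigenvalues of H: 3, 7.
Both eigenvalues > 0, so H is positive definite -> x* is a strict local min.

min


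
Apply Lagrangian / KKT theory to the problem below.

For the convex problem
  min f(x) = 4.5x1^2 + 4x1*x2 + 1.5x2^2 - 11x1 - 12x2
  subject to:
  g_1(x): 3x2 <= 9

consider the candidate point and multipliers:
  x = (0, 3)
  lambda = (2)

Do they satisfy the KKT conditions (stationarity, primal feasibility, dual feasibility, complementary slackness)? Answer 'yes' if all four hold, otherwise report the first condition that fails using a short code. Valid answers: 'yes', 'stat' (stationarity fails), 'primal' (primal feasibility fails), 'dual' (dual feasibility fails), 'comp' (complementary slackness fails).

Gradient of f: grad f(x) = Q x + c = (1, -3)
Constraint values g_i(x) = a_i^T x - b_i:
  g_1((0, 3)) = 0
Stationarity residual: grad f(x) + sum_i lambda_i a_i = (1, 3)
  -> stationarity FAILS
Primal feasibility (all g_i <= 0): OK
Dual feasibility (all lambda_i >= 0): OK
Complementary slackness (lambda_i * g_i(x) = 0 for all i): OK

Verdict: the first failing condition is stationarity -> stat.

stat


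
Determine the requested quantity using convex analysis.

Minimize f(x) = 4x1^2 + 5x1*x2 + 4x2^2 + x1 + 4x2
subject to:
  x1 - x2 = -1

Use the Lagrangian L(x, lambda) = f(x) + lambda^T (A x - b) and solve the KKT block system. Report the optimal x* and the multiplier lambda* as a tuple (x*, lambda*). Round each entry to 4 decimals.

Form the Lagrangian:
  L(x, lambda) = (1/2) x^T Q x + c^T x + lambda^T (A x - b)
Stationarity (grad_x L = 0): Q x + c + A^T lambda = 0.
Primal feasibility: A x = b.

This gives the KKT block system:
  [ Q   A^T ] [ x     ]   [-c ]
  [ A    0  ] [ lambda ] = [ b ]

Solving the linear system:
  x*      = (-0.6923, 0.3077)
  lambda* = (3)
  f(x*)   = 1.7692

x* = (-0.6923, 0.3077), lambda* = (3)


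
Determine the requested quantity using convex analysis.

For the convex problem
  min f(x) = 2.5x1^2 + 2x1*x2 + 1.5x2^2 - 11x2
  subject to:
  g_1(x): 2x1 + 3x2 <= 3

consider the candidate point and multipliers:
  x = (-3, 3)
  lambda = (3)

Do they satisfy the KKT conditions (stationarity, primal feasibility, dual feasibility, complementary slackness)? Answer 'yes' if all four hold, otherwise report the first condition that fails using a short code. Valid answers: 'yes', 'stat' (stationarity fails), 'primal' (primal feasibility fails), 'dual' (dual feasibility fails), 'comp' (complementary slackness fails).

Gradient of f: grad f(x) = Q x + c = (-9, -8)
Constraint values g_i(x) = a_i^T x - b_i:
  g_1((-3, 3)) = 0
Stationarity residual: grad f(x) + sum_i lambda_i a_i = (-3, 1)
  -> stationarity FAILS
Primal feasibility (all g_i <= 0): OK
Dual feasibility (all lambda_i >= 0): OK
Complementary slackness (lambda_i * g_i(x) = 0 for all i): OK

Verdict: the first failing condition is stationarity -> stat.

stat


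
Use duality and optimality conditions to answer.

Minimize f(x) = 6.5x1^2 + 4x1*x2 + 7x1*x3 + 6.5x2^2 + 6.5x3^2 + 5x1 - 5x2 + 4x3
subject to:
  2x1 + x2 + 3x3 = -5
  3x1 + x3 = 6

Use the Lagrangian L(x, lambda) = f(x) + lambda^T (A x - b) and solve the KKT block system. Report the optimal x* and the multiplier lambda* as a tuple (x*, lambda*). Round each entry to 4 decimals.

Form the Lagrangian:
  L(x, lambda) = (1/2) x^T Q x + c^T x + lambda^T (A x - b)
Stationarity (grad_x L = 0): Q x + c + A^T lambda = 0.
Primal feasibility: A x = b.

This gives the KKT block system:
  [ Q   A^T ] [ x     ]   [-c ]
  [ A    0  ] [ lambda ] = [ b ]

Solving the linear system:
  x*      = (3.0973, -1.3188, -3.2919)
  lambda* = (9.7554, -12.1524)
  f(x*)   = 65.3022

x* = (3.0973, -1.3188, -3.2919), lambda* = (9.7554, -12.1524)


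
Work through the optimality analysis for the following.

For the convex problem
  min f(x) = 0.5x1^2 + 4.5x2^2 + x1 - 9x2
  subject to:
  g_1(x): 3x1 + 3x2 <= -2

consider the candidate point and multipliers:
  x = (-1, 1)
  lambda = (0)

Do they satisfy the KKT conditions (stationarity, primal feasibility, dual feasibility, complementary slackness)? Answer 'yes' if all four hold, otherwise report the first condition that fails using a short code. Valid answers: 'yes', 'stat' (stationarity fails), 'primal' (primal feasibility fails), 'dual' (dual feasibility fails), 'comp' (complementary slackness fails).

Gradient of f: grad f(x) = Q x + c = (0, 0)
Constraint values g_i(x) = a_i^T x - b_i:
  g_1((-1, 1)) = 2
Stationarity residual: grad f(x) + sum_i lambda_i a_i = (0, 0)
  -> stationarity OK
Primal feasibility (all g_i <= 0): FAILS
Dual feasibility (all lambda_i >= 0): OK
Complementary slackness (lambda_i * g_i(x) = 0 for all i): OK

Verdict: the first failing condition is primal_feasibility -> primal.

primal


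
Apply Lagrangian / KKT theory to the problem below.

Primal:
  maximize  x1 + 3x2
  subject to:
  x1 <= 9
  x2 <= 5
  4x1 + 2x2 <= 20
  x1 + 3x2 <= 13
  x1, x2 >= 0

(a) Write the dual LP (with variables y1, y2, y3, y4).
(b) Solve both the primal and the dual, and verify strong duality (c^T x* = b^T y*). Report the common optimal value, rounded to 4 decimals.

The standard primal-dual pair for 'max c^T x s.t. A x <= b, x >= 0' is:
  Dual:  min b^T y  s.t.  A^T y >= c,  y >= 0.

So the dual LP is:
  minimize  9y1 + 5y2 + 20y3 + 13y4
  subject to:
    y1 + 4y3 + y4 >= 1
    y2 + 2y3 + 3y4 >= 3
    y1, y2, y3, y4 >= 0

Solving the primal: x* = (3.4, 3.2).
  primal value c^T x* = 13.
Solving the dual: y* = (0, 0, 0, 1).
  dual value b^T y* = 13.
Strong duality: c^T x* = b^T y*. Confirmed.

13


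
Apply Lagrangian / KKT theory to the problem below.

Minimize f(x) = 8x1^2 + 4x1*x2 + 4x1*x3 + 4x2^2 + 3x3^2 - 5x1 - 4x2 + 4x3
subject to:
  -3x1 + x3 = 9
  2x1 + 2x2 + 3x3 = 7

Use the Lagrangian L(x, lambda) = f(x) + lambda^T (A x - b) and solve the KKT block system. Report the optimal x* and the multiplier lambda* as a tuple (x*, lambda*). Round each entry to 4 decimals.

Form the Lagrangian:
  L(x, lambda) = (1/2) x^T Q x + c^T x + lambda^T (A x - b)
Stationarity (grad_x L = 0): Q x + c + A^T lambda = 0.
Primal feasibility: A x = b.

This gives the KKT block system:
  [ Q   A^T ] [ x     ]   [-c ]
  [ A    0  ] [ lambda ] = [ b ]

Solving the linear system:
  x*      = (-2.1473, 1.8099, 2.5582)
  lambda* = (-7.9247, -0.9452)
  f(x*)   = 45.8339

x* = (-2.1473, 1.8099, 2.5582), lambda* = (-7.9247, -0.9452)


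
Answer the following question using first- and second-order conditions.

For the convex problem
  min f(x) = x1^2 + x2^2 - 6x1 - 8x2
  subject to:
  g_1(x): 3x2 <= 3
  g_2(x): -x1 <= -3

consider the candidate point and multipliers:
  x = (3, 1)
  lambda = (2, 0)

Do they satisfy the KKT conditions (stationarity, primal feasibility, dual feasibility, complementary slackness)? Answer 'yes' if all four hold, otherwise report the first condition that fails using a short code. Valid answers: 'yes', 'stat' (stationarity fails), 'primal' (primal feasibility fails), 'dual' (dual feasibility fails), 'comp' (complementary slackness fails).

Gradient of f: grad f(x) = Q x + c = (0, -6)
Constraint values g_i(x) = a_i^T x - b_i:
  g_1((3, 1)) = 0
  g_2((3, 1)) = 0
Stationarity residual: grad f(x) + sum_i lambda_i a_i = (0, 0)
  -> stationarity OK
Primal feasibility (all g_i <= 0): OK
Dual feasibility (all lambda_i >= 0): OK
Complementary slackness (lambda_i * g_i(x) = 0 for all i): OK

Verdict: yes, KKT holds.

yes


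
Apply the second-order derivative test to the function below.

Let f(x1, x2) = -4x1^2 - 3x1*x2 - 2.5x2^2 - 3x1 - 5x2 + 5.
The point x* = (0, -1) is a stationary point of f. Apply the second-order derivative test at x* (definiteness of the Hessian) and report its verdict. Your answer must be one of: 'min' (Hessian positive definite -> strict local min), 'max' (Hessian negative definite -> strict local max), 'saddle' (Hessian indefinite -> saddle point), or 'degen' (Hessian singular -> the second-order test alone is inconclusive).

Compute the Hessian H = grad^2 f:
  H = [[-8, -3], [-3, -5]]
Verify stationarity: grad f(x*) = H x* + g = (0, 0).
Eigenvalues of H: -9.8541, -3.1459.
Both eigenvalues < 0, so H is negative definite -> x* is a strict local max.

max


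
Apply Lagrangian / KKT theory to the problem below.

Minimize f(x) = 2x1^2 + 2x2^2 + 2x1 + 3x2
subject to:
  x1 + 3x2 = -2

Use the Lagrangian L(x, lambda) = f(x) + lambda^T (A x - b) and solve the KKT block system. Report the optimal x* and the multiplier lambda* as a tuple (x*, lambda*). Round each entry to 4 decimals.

Form the Lagrangian:
  L(x, lambda) = (1/2) x^T Q x + c^T x + lambda^T (A x - b)
Stationarity (grad_x L = 0): Q x + c + A^T lambda = 0.
Primal feasibility: A x = b.

This gives the KKT block system:
  [ Q   A^T ] [ x     ]   [-c ]
  [ A    0  ] [ lambda ] = [ b ]

Solving the linear system:
  x*      = (-0.425, -0.525)
  lambda* = (-0.3)
  f(x*)   = -1.5125

x* = (-0.425, -0.525), lambda* = (-0.3)


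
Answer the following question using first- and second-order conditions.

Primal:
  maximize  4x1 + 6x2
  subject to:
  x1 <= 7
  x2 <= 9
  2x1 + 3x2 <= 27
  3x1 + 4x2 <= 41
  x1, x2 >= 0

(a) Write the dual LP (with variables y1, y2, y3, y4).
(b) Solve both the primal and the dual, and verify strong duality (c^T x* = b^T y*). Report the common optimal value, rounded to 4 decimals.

The standard primal-dual pair for 'max c^T x s.t. A x <= b, x >= 0' is:
  Dual:  min b^T y  s.t.  A^T y >= c,  y >= 0.

So the dual LP is:
  minimize  7y1 + 9y2 + 27y3 + 41y4
  subject to:
    y1 + 2y3 + 3y4 >= 4
    y2 + 3y3 + 4y4 >= 6
    y1, y2, y3, y4 >= 0

Solving the primal: x* = (7, 4.3333).
  primal value c^T x* = 54.
Solving the dual: y* = (0, 0, 2, 0).
  dual value b^T y* = 54.
Strong duality: c^T x* = b^T y*. Confirmed.

54


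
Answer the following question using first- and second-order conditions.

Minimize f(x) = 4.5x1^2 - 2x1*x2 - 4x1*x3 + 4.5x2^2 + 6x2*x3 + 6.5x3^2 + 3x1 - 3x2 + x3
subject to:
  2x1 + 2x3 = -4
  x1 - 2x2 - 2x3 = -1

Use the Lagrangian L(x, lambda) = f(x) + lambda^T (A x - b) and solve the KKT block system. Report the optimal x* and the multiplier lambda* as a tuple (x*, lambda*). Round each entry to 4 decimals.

Form the Lagrangian:
  L(x, lambda) = (1/2) x^T Q x + c^T x + lambda^T (A x - b)
Stationarity (grad_x L = 0): Q x + c + A^T lambda = 0.
Primal feasibility: A x = b.

This gives the KKT block system:
  [ Q   A^T ] [ x     ]   [-c ]
  [ A    0  ] [ lambda ] = [ b ]

Solving the linear system:
  x*      = (-1.0381, 0.9429, -0.9619)
  lambda* = (1.7429, 0.8952)
  f(x*)   = 0.481

x* = (-1.0381, 0.9429, -0.9619), lambda* = (1.7429, 0.8952)


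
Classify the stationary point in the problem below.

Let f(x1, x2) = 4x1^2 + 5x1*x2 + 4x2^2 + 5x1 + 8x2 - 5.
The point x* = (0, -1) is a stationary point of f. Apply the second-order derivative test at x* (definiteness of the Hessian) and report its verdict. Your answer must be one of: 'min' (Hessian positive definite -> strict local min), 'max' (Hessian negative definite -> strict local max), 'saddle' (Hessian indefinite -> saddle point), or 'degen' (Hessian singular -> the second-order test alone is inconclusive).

Compute the Hessian H = grad^2 f:
  H = [[8, 5], [5, 8]]
Verify stationarity: grad f(x*) = H x* + g = (0, 0).
Eigenvalues of H: 3, 13.
Both eigenvalues > 0, so H is positive definite -> x* is a strict local min.

min


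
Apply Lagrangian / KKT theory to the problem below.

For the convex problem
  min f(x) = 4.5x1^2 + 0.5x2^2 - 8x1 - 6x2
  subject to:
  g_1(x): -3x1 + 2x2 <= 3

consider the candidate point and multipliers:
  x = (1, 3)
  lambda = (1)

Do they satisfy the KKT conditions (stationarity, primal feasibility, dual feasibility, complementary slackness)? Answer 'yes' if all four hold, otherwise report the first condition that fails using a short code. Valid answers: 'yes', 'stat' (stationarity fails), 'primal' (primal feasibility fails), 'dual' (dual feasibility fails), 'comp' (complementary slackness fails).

Gradient of f: grad f(x) = Q x + c = (1, -3)
Constraint values g_i(x) = a_i^T x - b_i:
  g_1((1, 3)) = 0
Stationarity residual: grad f(x) + sum_i lambda_i a_i = (-2, -1)
  -> stationarity FAILS
Primal feasibility (all g_i <= 0): OK
Dual feasibility (all lambda_i >= 0): OK
Complementary slackness (lambda_i * g_i(x) = 0 for all i): OK

Verdict: the first failing condition is stationarity -> stat.

stat


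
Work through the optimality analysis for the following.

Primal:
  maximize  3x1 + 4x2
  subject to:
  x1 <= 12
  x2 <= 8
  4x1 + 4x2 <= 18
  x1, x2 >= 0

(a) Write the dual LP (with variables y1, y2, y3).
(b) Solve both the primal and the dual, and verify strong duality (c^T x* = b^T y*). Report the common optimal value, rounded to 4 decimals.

The standard primal-dual pair for 'max c^T x s.t. A x <= b, x >= 0' is:
  Dual:  min b^T y  s.t.  A^T y >= c,  y >= 0.

So the dual LP is:
  minimize  12y1 + 8y2 + 18y3
  subject to:
    y1 + 4y3 >= 3
    y2 + 4y3 >= 4
    y1, y2, y3 >= 0

Solving the primal: x* = (0, 4.5).
  primal value c^T x* = 18.
Solving the dual: y* = (0, 0, 1).
  dual value b^T y* = 18.
Strong duality: c^T x* = b^T y*. Confirmed.

18


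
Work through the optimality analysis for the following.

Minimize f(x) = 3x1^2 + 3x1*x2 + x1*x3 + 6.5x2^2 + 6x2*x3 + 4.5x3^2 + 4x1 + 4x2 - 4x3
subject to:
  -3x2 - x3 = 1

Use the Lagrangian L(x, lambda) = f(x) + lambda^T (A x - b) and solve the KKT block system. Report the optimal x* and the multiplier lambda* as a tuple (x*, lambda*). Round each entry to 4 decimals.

Form the Lagrangian:
  L(x, lambda) = (1/2) x^T Q x + c^T x + lambda^T (A x - b)
Stationarity (grad_x L = 0): Q x + c + A^T lambda = 0.
Primal feasibility: A x = b.

This gives the KKT block system:
  [ Q   A^T ] [ x     ]   [-c ]
  [ A    0  ] [ lambda ] = [ b ]

Solving the linear system:
  x*      = (-0.5, -0.6379, 0.9138)
  lambda* = (-0.1034)
  f(x*)   = -4.0517

x* = (-0.5, -0.6379, 0.9138), lambda* = (-0.1034)


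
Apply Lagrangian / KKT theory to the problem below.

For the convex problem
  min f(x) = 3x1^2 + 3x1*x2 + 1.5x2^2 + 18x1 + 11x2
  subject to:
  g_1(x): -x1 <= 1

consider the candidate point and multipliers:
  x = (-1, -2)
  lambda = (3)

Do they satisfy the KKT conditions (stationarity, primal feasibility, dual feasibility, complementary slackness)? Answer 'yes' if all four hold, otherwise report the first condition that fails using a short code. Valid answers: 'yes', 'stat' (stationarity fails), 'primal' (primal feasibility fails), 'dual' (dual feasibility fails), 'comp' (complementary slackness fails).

Gradient of f: grad f(x) = Q x + c = (6, 2)
Constraint values g_i(x) = a_i^T x - b_i:
  g_1((-1, -2)) = 0
Stationarity residual: grad f(x) + sum_i lambda_i a_i = (3, 2)
  -> stationarity FAILS
Primal feasibility (all g_i <= 0): OK
Dual feasibility (all lambda_i >= 0): OK
Complementary slackness (lambda_i * g_i(x) = 0 for all i): OK

Verdict: the first failing condition is stationarity -> stat.

stat


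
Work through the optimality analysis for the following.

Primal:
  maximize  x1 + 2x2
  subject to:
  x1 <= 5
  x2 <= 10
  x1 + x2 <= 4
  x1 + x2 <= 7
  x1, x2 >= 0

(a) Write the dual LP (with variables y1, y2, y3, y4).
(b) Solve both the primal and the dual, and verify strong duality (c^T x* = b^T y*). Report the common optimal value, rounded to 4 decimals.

The standard primal-dual pair for 'max c^T x s.t. A x <= b, x >= 0' is:
  Dual:  min b^T y  s.t.  A^T y >= c,  y >= 0.

So the dual LP is:
  minimize  5y1 + 10y2 + 4y3 + 7y4
  subject to:
    y1 + y3 + y4 >= 1
    y2 + y3 + y4 >= 2
    y1, y2, y3, y4 >= 0

Solving the primal: x* = (0, 4).
  primal value c^T x* = 8.
Solving the dual: y* = (0, 0, 2, 0).
  dual value b^T y* = 8.
Strong duality: c^T x* = b^T y*. Confirmed.

8


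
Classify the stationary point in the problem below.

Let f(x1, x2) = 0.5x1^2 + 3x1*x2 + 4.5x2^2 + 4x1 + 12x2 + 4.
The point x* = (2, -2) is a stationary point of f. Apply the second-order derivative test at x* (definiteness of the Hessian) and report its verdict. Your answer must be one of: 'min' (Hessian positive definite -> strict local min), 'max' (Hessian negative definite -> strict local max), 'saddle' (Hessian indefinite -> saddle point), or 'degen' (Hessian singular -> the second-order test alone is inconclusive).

Compute the Hessian H = grad^2 f:
  H = [[1, 3], [3, 9]]
Verify stationarity: grad f(x*) = H x* + g = (0, 0).
Eigenvalues of H: 0, 10.
H has a zero eigenvalue (singular; positive semidefinite but not definite), so H is neither positive definite, negative definite, nor indefinite. The second-order test alone is inconclusive -> degen.
(Indeed, f is constant along the null direction of H through x*, so x* is not a strict local extremum.)

degen


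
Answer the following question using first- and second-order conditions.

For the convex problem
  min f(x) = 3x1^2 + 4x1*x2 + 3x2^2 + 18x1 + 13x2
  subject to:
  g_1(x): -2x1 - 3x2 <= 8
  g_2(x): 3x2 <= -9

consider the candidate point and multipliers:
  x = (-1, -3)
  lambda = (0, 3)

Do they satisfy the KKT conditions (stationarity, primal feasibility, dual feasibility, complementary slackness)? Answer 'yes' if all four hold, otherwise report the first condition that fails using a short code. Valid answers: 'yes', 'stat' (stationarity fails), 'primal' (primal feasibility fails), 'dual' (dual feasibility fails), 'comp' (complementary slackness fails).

Gradient of f: grad f(x) = Q x + c = (0, -9)
Constraint values g_i(x) = a_i^T x - b_i:
  g_1((-1, -3)) = 3
  g_2((-1, -3)) = 0
Stationarity residual: grad f(x) + sum_i lambda_i a_i = (0, 0)
  -> stationarity OK
Primal feasibility (all g_i <= 0): FAILS
Dual feasibility (all lambda_i >= 0): OK
Complementary slackness (lambda_i * g_i(x) = 0 for all i): OK

Verdict: the first failing condition is primal_feasibility -> primal.

primal


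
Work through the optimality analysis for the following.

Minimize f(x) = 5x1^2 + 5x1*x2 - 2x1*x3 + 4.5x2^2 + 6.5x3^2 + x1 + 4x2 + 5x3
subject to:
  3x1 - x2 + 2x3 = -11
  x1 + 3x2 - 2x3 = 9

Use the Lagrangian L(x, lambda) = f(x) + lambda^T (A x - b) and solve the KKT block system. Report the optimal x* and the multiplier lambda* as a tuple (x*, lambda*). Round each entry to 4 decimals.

Form the Lagrangian:
  L(x, lambda) = (1/2) x^T Q x + c^T x + lambda^T (A x - b)
Stationarity (grad_x L = 0): Q x + c + A^T lambda = 0.
Primal feasibility: A x = b.

This gives the KKT block system:
  [ Q   A^T ] [ x     ]   [-c ]
  [ A    0  ] [ lambda ] = [ b ]

Solving the linear system:
  x*      = (-1.71, 2.42, -1.7249)
  lambda* = (1.8881, -5.1141)
  f(x*)   = 33.0704

x* = (-1.71, 2.42, -1.7249), lambda* = (1.8881, -5.1141)


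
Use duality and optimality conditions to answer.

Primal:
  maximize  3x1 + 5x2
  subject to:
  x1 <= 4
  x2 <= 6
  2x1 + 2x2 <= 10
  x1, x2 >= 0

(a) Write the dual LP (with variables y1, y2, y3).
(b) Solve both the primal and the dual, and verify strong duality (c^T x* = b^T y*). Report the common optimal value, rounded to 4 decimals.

The standard primal-dual pair for 'max c^T x s.t. A x <= b, x >= 0' is:
  Dual:  min b^T y  s.t.  A^T y >= c,  y >= 0.

So the dual LP is:
  minimize  4y1 + 6y2 + 10y3
  subject to:
    y1 + 2y3 >= 3
    y2 + 2y3 >= 5
    y1, y2, y3 >= 0

Solving the primal: x* = (0, 5).
  primal value c^T x* = 25.
Solving the dual: y* = (0, 0, 2.5).
  dual value b^T y* = 25.
Strong duality: c^T x* = b^T y*. Confirmed.

25


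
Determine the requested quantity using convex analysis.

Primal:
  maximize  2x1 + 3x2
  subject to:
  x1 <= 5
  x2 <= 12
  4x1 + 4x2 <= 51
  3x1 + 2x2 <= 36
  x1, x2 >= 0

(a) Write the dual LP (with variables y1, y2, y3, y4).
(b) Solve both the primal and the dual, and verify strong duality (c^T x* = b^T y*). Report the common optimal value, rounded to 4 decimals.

The standard primal-dual pair for 'max c^T x s.t. A x <= b, x >= 0' is:
  Dual:  min b^T y  s.t.  A^T y >= c,  y >= 0.

So the dual LP is:
  minimize  5y1 + 12y2 + 51y3 + 36y4
  subject to:
    y1 + 4y3 + 3y4 >= 2
    y2 + 4y3 + 2y4 >= 3
    y1, y2, y3, y4 >= 0

Solving the primal: x* = (0.75, 12).
  primal value c^T x* = 37.5.
Solving the dual: y* = (0, 1, 0.5, 0).
  dual value b^T y* = 37.5.
Strong duality: c^T x* = b^T y*. Confirmed.

37.5


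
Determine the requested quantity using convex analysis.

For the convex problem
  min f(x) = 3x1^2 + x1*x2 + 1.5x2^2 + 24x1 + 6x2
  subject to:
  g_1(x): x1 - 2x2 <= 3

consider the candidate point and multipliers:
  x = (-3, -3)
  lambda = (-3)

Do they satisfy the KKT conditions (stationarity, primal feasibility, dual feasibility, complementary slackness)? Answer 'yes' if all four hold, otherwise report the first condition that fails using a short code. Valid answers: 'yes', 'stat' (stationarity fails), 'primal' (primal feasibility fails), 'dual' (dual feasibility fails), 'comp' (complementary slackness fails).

Gradient of f: grad f(x) = Q x + c = (3, -6)
Constraint values g_i(x) = a_i^T x - b_i:
  g_1((-3, -3)) = 0
Stationarity residual: grad f(x) + sum_i lambda_i a_i = (0, 0)
  -> stationarity OK
Primal feasibility (all g_i <= 0): OK
Dual feasibility (all lambda_i >= 0): FAILS
Complementary slackness (lambda_i * g_i(x) = 0 for all i): OK

Verdict: the first failing condition is dual_feasibility -> dual.

dual


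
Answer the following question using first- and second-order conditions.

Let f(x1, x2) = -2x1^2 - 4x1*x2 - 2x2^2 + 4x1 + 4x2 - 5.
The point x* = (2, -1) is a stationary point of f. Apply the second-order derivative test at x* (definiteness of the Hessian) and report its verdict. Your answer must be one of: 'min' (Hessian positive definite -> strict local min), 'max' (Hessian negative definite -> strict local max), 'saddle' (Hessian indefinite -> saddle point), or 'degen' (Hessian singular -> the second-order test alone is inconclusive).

Compute the Hessian H = grad^2 f:
  H = [[-4, -4], [-4, -4]]
Verify stationarity: grad f(x*) = H x* + g = (0, 0).
Eigenvalues of H: -8, 0.
H has a zero eigenvalue (singular; negative semidefinite but not definite), so H is neither positive definite, negative definite, nor indefinite. The second-order test alone is inconclusive -> degen.
(Indeed, f is constant along the null direction of H through x*, so x* is not a strict local extremum.)

degen


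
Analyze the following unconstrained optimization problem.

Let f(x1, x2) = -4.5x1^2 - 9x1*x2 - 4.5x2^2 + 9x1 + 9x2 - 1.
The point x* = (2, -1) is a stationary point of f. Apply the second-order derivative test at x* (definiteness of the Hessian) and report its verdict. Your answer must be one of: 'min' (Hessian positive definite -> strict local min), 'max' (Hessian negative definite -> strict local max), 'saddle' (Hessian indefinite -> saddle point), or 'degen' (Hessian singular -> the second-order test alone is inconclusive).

Compute the Hessian H = grad^2 f:
  H = [[-9, -9], [-9, -9]]
Verify stationarity: grad f(x*) = H x* + g = (0, 0).
Eigenvalues of H: -18, 0.
H has a zero eigenvalue (singular; negative semidefinite but not definite), so H is neither positive definite, negative definite, nor indefinite. The second-order test alone is inconclusive -> degen.
(Indeed, f is constant along the null direction of H through x*, so x* is not a strict local extremum.)

degen


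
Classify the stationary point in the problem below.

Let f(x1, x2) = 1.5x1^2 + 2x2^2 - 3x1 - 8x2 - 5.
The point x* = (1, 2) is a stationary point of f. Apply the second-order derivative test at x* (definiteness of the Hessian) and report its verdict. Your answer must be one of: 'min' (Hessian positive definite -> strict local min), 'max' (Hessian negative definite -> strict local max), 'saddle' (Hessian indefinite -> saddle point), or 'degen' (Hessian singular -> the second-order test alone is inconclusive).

Compute the Hessian H = grad^2 f:
  H = [[3, 0], [0, 4]]
Verify stationarity: grad f(x*) = H x* + g = (0, 0).
Eigenvalues of H: 3, 4.
Both eigenvalues > 0, so H is positive definite -> x* is a strict local min.

min


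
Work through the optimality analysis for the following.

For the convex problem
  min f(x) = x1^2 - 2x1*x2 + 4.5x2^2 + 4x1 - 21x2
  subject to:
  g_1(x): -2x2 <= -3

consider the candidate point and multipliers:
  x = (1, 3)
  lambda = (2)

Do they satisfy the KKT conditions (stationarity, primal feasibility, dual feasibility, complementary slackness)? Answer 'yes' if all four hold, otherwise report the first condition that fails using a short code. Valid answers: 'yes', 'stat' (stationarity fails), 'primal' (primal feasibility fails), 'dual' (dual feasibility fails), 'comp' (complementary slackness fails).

Gradient of f: grad f(x) = Q x + c = (0, 4)
Constraint values g_i(x) = a_i^T x - b_i:
  g_1((1, 3)) = -3
Stationarity residual: grad f(x) + sum_i lambda_i a_i = (0, 0)
  -> stationarity OK
Primal feasibility (all g_i <= 0): OK
Dual feasibility (all lambda_i >= 0): OK
Complementary slackness (lambda_i * g_i(x) = 0 for all i): FAILS

Verdict: the first failing condition is complementary_slackness -> comp.

comp


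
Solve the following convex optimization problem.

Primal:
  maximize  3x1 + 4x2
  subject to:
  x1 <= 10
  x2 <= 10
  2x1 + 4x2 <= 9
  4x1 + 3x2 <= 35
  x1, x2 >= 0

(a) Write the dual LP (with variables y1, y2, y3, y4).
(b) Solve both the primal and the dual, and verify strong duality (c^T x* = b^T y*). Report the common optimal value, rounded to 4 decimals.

The standard primal-dual pair for 'max c^T x s.t. A x <= b, x >= 0' is:
  Dual:  min b^T y  s.t.  A^T y >= c,  y >= 0.

So the dual LP is:
  minimize  10y1 + 10y2 + 9y3 + 35y4
  subject to:
    y1 + 2y3 + 4y4 >= 3
    y2 + 4y3 + 3y4 >= 4
    y1, y2, y3, y4 >= 0

Solving the primal: x* = (4.5, 0).
  primal value c^T x* = 13.5.
Solving the dual: y* = (0, 0, 1.5, 0).
  dual value b^T y* = 13.5.
Strong duality: c^T x* = b^T y*. Confirmed.

13.5


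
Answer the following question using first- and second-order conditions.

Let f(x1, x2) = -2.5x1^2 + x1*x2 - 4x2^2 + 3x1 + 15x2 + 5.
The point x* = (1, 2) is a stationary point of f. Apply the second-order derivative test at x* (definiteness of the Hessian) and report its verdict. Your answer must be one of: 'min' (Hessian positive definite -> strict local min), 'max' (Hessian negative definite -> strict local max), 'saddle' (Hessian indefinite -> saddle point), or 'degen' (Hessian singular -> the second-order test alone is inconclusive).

Compute the Hessian H = grad^2 f:
  H = [[-5, 1], [1, -8]]
Verify stationarity: grad f(x*) = H x* + g = (0, 0).
Eigenvalues of H: -8.3028, -4.6972.
Both eigenvalues < 0, so H is negative definite -> x* is a strict local max.

max


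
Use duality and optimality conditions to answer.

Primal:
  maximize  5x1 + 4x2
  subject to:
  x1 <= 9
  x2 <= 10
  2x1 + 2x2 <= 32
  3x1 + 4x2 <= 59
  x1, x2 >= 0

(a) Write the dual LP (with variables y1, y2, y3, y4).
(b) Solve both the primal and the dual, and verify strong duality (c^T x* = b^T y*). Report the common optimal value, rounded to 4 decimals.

The standard primal-dual pair for 'max c^T x s.t. A x <= b, x >= 0' is:
  Dual:  min b^T y  s.t.  A^T y >= c,  y >= 0.

So the dual LP is:
  minimize  9y1 + 10y2 + 32y3 + 59y4
  subject to:
    y1 + 2y3 + 3y4 >= 5
    y2 + 2y3 + 4y4 >= 4
    y1, y2, y3, y4 >= 0

Solving the primal: x* = (9, 7).
  primal value c^T x* = 73.
Solving the dual: y* = (1, 0, 2, 0).
  dual value b^T y* = 73.
Strong duality: c^T x* = b^T y*. Confirmed.

73


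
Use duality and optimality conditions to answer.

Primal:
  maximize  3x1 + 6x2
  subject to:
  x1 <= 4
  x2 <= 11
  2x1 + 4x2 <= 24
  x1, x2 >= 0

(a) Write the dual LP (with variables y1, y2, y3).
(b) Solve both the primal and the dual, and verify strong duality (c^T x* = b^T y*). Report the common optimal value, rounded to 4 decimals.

The standard primal-dual pair for 'max c^T x s.t. A x <= b, x >= 0' is:
  Dual:  min b^T y  s.t.  A^T y >= c,  y >= 0.

So the dual LP is:
  minimize  4y1 + 11y2 + 24y3
  subject to:
    y1 + 2y3 >= 3
    y2 + 4y3 >= 6
    y1, y2, y3 >= 0

Solving the primal: x* = (0, 6).
  primal value c^T x* = 36.
Solving the dual: y* = (0, 0, 1.5).
  dual value b^T y* = 36.
Strong duality: c^T x* = b^T y*. Confirmed.

36


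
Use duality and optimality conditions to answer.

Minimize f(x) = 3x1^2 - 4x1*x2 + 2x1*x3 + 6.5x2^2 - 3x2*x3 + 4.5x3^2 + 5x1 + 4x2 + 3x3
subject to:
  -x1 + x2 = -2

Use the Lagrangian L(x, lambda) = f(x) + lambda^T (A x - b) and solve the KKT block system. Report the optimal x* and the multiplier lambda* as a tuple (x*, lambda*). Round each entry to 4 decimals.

Form the Lagrangian:
  L(x, lambda) = (1/2) x^T Q x + c^T x + lambda^T (A x - b)
Stationarity (grad_x L = 0): Q x + c + A^T lambda = 0.
Primal feasibility: A x = b.

This gives the KKT block system:
  [ Q   A^T ] [ x     ]   [-c ]
  [ A    0  ] [ lambda ] = [ b ]

Solving the linear system:
  x*      = (0.7347, -1.2653, -0.9184)
  lambda* = (12.6327)
  f(x*)   = 10.5612

x* = (0.7347, -1.2653, -0.9184), lambda* = (12.6327)


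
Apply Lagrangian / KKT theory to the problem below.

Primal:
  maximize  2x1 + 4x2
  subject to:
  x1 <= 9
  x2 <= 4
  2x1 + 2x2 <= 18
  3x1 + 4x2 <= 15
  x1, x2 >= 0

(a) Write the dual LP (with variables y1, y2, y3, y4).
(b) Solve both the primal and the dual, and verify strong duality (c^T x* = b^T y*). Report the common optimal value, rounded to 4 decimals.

The standard primal-dual pair for 'max c^T x s.t. A x <= b, x >= 0' is:
  Dual:  min b^T y  s.t.  A^T y >= c,  y >= 0.

So the dual LP is:
  minimize  9y1 + 4y2 + 18y3 + 15y4
  subject to:
    y1 + 2y3 + 3y4 >= 2
    y2 + 2y3 + 4y4 >= 4
    y1, y2, y3, y4 >= 0

Solving the primal: x* = (0, 3.75).
  primal value c^T x* = 15.
Solving the dual: y* = (0, 0, 0, 1).
  dual value b^T y* = 15.
Strong duality: c^T x* = b^T y*. Confirmed.

15


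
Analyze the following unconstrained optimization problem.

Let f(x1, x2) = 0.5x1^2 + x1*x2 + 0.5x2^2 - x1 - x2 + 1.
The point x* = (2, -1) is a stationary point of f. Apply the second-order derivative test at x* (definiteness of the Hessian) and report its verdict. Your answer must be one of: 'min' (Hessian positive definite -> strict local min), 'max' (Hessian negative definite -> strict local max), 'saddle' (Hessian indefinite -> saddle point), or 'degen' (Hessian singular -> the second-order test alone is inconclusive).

Compute the Hessian H = grad^2 f:
  H = [[1, 1], [1, 1]]
Verify stationarity: grad f(x*) = H x* + g = (0, 0).
Eigenvalues of H: 0, 2.
H has a zero eigenvalue (singular; positive semidefinite but not definite), so H is neither positive definite, negative definite, nor indefinite. The second-order test alone is inconclusive -> degen.
(Indeed, f is constant along the null direction of H through x*, so x* is not a strict local extremum.)

degen
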